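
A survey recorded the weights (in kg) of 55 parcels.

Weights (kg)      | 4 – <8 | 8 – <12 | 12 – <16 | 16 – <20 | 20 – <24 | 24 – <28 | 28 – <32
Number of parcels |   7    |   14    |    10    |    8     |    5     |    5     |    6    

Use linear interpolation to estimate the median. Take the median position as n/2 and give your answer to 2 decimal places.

Cumulative frequencies: 7, 21, 31, 39, 44, 49, 55
n = 55; position = n/2 = 27.5.
This falls in the class 12 – <16: L = 12, F = 21, f = 10, h = 4.
Median ≈ 12 + ((27.5 − 21) / 10) × 4 = 14.6000

14.60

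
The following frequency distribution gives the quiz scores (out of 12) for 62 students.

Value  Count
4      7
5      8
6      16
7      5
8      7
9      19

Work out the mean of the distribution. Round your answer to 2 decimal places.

Values: 4, 5, 6, 7, 8, 9
Σfx = 7×4 + 8×5 + 16×6 + 5×7 + 7×8 + 19×9 = 426
n = Σf = 62
Mean = 426 / 62 = 6.8710

6.87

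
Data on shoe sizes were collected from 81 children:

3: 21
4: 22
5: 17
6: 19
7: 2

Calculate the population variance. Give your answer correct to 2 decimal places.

1.39

Values: 3, 4, 5, 6, 7
n = 81, Σfx = 364, mean = 4.4938
Σfx² = 1748
Σf(x − x̄)² = Σfx² − (Σfx)²/n = 1748 − 364²/81 = 112.2469
Population variance = 112.2469 / 81 = 1.3858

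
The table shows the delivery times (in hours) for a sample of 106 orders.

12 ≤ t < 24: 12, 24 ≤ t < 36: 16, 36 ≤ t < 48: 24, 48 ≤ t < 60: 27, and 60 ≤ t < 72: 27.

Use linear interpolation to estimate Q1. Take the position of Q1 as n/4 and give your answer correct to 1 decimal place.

34.9

Cumulative frequencies: 12, 28, 52, 79, 106
n = 106; position = n/4 = 26.5.
This falls in the class 24 ≤ t < 36: L = 24, F = 12, f = 16, h = 12.
Lower quartile ≈ 24 + ((26.5 − 12) / 16) × 12 = 34.8750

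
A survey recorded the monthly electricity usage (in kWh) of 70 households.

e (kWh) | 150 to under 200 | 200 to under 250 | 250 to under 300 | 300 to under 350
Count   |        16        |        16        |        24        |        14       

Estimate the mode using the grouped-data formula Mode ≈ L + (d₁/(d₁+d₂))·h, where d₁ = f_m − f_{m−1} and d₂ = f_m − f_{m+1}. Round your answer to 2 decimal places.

Modal class: 250 to under 300 (highest frequency 24).
d₁ = 24 − 16 = 8, d₂ = 24 − 14 = 10
Mode ≈ 250 + (8/(8+10)) × 50 = 250 + 22.2222 = 272.2222

272.22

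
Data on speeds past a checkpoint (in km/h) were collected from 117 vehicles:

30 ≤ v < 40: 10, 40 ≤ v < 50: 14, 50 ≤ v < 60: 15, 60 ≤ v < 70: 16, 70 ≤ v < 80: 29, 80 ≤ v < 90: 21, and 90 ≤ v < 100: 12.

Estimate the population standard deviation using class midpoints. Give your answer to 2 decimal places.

Midpoints: 35, 45, 55, 65, 75, 85, 95
n = 117, Σfm = 7945, mean = 67.9060
Σfm² = 576725
Σf(m − x̄)² = Σfm² − (Σfm)²/n = 576725 − 7945²/117 = 37211.9658
Population variance = 37211.9658 / 117 = 318.0510
Standard deviation = √318.0510 = 17.8340

17.83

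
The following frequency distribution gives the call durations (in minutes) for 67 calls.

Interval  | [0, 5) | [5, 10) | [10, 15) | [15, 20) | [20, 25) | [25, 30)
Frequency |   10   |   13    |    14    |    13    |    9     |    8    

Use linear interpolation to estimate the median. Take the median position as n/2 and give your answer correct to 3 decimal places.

13.750

Cumulative frequencies: 10, 23, 37, 50, 59, 67
n = 67; position = n/2 = 33.5.
This falls in the class [10, 15): L = 10, F = 23, f = 14, h = 5.
Median ≈ 10 + ((33.5 − 23) / 14) × 5 = 13.7500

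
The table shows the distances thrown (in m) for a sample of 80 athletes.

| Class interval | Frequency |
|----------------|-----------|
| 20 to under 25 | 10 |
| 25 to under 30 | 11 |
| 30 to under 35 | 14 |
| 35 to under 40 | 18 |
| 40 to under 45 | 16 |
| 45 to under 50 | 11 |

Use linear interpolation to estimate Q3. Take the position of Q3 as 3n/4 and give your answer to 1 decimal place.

Cumulative frequencies: 10, 21, 35, 53, 69, 80
n = 80; position = 3n/4 = 60.
This falls in the class 40 to under 45: L = 40, F = 53, f = 16, h = 5.
Upper quartile ≈ 40 + ((60 − 53) / 16) × 5 = 42.1875

42.2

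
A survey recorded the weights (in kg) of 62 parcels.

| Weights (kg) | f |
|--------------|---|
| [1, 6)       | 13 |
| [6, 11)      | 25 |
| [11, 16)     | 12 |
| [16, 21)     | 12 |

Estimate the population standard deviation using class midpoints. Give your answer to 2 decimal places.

Midpoints: 3.5, 8.5, 13.5, 18.5
n = 62, Σfm = 642, mean = 10.3548
Σfm² = 8259.5
Σf(m − x̄)² = Σfm² − (Σfm)²/n = 8259.5 − 642²/62 = 1611.6935
Population variance = 1611.6935 / 62 = 25.9951
Standard deviation = √25.9951 = 5.0985

5.10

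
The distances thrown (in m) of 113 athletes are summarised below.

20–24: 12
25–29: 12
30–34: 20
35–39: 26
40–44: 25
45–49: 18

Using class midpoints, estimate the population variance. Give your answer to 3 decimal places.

Midpoints: 22, 27, 32, 37, 42, 47
n = 113, Σfm = 4086, mean = 36.1593
Σfm² = 154492
Σf(m − x̄)² = Σfm² − (Σfm)²/n = 154492 − 4086²/113 = 6745.1327
Population variance = 6745.1327 / 113 = 59.6914

59.691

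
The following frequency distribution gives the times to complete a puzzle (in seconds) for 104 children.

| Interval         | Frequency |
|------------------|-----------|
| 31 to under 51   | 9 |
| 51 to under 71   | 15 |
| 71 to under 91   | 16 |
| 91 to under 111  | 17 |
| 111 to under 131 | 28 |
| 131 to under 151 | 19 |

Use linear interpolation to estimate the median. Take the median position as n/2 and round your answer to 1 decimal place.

105.1

Cumulative frequencies: 9, 24, 40, 57, 85, 104
n = 104; position = n/2 = 52.
This falls in the class 91 to under 111: L = 91, F = 40, f = 17, h = 20.
Median ≈ 91 + ((52 − 40) / 17) × 20 = 105.1176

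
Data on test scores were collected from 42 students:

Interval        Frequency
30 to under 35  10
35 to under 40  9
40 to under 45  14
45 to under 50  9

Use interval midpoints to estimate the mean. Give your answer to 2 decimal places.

Midpoints: 32.5, 37.5, 42.5, 47.5
Σfm = 10×32.5 + 9×37.5 + 14×42.5 + 9×47.5 = 1685
n = Σf = 42
Mean = 1685 / 42 = 40.1190

40.12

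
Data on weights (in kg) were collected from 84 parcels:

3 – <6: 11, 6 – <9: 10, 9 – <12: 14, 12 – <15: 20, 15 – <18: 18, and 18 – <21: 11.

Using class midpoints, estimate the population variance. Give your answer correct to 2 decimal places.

22.11

Midpoints: 4.5, 7.5, 10.5, 13.5, 16.5, 19.5
n = 84, Σfm = 1053, mean = 12.5357
Σfm² = 15057
Σf(m − x̄)² = Σfm² − (Σfm)²/n = 15057 − 1053²/84 = 1856.8929
Population variance = 1856.8929 / 84 = 22.1059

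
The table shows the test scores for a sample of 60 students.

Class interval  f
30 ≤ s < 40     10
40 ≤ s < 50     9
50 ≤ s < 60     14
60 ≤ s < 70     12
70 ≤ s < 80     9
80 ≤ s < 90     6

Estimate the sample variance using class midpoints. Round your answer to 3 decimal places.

Midpoints: 35, 45, 55, 65, 75, 85
n = 60, Σfm = 3490, mean = 58.1667
Σfm² = 217500
Σf(m − x̄)² = Σfm² − (Σfm)²/n = 217500 − 3490²/60 = 14498.3333
Sample variance = 14498.3333 / 59 = 245.7345

245.734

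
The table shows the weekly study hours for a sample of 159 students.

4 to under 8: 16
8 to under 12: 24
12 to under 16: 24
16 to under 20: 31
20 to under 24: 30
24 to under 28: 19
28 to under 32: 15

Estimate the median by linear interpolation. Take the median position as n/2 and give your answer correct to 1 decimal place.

18.0

Cumulative frequencies: 16, 40, 64, 95, 125, 144, 159
n = 159; position = n/2 = 79.5.
This falls in the class 16 to under 20: L = 16, F = 64, f = 31, h = 4.
Median ≈ 16 + ((79.5 − 64) / 31) × 4 = 18.0000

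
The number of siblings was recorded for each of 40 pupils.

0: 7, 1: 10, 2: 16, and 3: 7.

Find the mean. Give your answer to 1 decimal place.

1.6

Values: 0, 1, 2, 3
Σfx = 7×0 + 10×1 + 16×2 + 7×3 = 63
n = Σf = 40
Mean = 63 / 40 = 1.5750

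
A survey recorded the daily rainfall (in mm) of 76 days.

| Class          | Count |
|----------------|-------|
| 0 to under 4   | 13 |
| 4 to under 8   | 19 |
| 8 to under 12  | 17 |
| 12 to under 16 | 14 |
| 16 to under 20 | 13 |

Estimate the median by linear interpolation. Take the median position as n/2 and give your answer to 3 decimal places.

9.412

Cumulative frequencies: 13, 32, 49, 63, 76
n = 76; position = n/2 = 38.
This falls in the class 8 to under 12: L = 8, F = 32, f = 17, h = 4.
Median ≈ 8 + ((38 − 32) / 17) × 4 = 9.4118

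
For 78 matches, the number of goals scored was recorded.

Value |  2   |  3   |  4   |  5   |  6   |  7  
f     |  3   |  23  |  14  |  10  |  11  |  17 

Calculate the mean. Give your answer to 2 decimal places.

4.69

Values: 2, 3, 4, 5, 6, 7
Σfx = 3×2 + 23×3 + 14×4 + 10×5 + 11×6 + 17×7 = 366
n = Σf = 78
Mean = 366 / 78 = 4.6923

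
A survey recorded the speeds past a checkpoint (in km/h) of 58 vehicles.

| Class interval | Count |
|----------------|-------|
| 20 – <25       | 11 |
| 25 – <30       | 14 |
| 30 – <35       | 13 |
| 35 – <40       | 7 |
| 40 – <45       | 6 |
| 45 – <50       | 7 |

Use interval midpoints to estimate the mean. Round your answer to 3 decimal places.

32.845

Midpoints: 22.5, 27.5, 32.5, 37.5, 42.5, 47.5
Σfm = 11×22.5 + 14×27.5 + 13×32.5 + 7×37.5 + 6×42.5 + 7×47.5 = 1905
n = Σf = 58
Mean = 1905 / 58 = 32.8448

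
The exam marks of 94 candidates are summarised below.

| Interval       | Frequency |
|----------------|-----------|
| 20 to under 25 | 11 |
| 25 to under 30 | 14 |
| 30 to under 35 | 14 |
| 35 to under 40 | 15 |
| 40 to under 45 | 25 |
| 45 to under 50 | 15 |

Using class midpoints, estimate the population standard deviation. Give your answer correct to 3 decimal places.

8.150

Midpoints: 22.5, 27.5, 32.5, 37.5, 42.5, 47.5
n = 94, Σfm = 3425, mean = 36.4362
Σfm² = 131037.5
Σf(m − x̄)² = Σfm² − (Σfm)²/n = 131037.5 − 3425²/94 = 6243.6170
Population variance = 6243.6170 / 94 = 66.4215
Standard deviation = √66.4215 = 8.1499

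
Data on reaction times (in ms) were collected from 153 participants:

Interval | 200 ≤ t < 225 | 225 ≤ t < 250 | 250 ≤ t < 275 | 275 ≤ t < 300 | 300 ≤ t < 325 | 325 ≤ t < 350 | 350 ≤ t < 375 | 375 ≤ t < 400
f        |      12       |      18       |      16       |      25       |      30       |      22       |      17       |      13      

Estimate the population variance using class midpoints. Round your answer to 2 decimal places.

Midpoints: 212.5, 237.5, 262.5, 287.5, 312.5, 337.5, 362.5, 387.5
n = 153, Σfm = 46212.5, mean = 302.0425
Σfm² = 14347656.25
Σf(m − x̄)² = Σfm² − (Σfm)²/n = 14347656.25 − 46212.5²/153 = 389517.9739
Population variance = 389517.9739 / 153 = 2545.8691

2545.87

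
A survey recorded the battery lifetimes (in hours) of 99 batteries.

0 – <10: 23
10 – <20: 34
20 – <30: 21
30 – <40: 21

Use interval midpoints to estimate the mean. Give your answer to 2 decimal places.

Midpoints: 5, 15, 25, 35
Σfm = 23×5 + 34×15 + 21×25 + 21×35 = 1885
n = Σf = 99
Mean = 1885 / 99 = 19.0404

19.04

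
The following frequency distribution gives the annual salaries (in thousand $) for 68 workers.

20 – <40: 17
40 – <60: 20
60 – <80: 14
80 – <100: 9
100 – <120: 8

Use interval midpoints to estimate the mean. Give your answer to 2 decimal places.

Midpoints: 30, 50, 70, 90, 110
Σfm = 17×30 + 20×50 + 14×70 + 9×90 + 8×110 = 4180
n = Σf = 68
Mean = 4180 / 68 = 61.4706

61.47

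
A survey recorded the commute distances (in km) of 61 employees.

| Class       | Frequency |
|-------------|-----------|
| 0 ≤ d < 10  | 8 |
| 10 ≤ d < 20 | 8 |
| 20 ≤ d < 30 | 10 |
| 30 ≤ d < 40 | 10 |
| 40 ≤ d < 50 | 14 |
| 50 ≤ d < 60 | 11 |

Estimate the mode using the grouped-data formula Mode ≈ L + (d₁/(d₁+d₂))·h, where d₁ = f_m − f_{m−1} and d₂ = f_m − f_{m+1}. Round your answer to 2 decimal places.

Modal class: 40 ≤ d < 50 (highest frequency 14).
d₁ = 14 − 10 = 4, d₂ = 14 − 11 = 3
Mode ≈ 40 + (4/(4+3)) × 10 = 40 + 5.7143 = 45.7143

45.71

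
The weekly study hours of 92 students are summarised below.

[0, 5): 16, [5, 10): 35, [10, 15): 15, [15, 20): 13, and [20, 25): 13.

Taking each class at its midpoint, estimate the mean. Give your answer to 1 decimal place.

11.0

Midpoints: 2.5, 7.5, 12.5, 17.5, 22.5
Σfm = 16×2.5 + 35×7.5 + 15×12.5 + 13×17.5 + 13×22.5 = 1010
n = Σf = 92
Mean = 1010 / 92 = 10.9783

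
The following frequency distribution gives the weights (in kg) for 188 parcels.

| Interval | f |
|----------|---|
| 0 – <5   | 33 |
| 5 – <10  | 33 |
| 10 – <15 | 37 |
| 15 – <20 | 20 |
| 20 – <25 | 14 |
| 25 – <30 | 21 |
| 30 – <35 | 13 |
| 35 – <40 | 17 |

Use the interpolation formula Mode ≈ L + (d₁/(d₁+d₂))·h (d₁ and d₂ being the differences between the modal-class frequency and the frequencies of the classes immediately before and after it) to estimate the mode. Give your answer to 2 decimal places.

10.95

Modal class: 10 – <15 (highest frequency 37).
d₁ = 37 − 33 = 4, d₂ = 37 − 20 = 17
Mode ≈ 10 + (4/(4+17)) × 5 = 10 + 0.9524 = 10.9524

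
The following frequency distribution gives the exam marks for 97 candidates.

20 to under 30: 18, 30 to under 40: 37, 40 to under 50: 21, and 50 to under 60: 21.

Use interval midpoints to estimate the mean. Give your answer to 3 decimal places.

39.639

Midpoints: 25, 35, 45, 55
Σfm = 18×25 + 37×35 + 21×45 + 21×55 = 3845
n = Σf = 97
Mean = 3845 / 97 = 39.6392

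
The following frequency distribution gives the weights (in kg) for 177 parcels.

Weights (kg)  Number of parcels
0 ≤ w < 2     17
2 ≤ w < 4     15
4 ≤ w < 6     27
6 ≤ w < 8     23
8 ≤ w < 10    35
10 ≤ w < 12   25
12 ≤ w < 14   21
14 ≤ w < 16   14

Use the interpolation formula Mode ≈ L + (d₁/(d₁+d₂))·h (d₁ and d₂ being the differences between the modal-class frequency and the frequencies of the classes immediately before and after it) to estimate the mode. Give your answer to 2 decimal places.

Modal class: 8 ≤ w < 10 (highest frequency 35).
d₁ = 35 − 23 = 12, d₂ = 35 − 25 = 10
Mode ≈ 8 + (12/(12+10)) × 2 = 8 + 1.0909 = 9.0909

9.09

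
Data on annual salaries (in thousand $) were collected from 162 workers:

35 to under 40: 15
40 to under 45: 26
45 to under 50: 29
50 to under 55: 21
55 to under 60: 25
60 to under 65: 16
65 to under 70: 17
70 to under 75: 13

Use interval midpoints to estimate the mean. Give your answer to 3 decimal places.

53.549

Midpoints: 37.5, 42.5, 47.5, 52.5, 57.5, 62.5, 67.5, 72.5
Σfm = 15×37.5 + 26×42.5 + 29×47.5 + 21×52.5 + 25×57.5 + 16×62.5 + 17×67.5 + 13×72.5 = 8675
n = Σf = 162
Mean = 8675 / 162 = 53.5494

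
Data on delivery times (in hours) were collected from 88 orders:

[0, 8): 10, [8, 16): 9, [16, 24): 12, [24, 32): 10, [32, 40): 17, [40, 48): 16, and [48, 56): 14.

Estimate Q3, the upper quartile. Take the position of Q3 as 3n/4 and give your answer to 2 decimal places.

Cumulative frequencies: 10, 19, 31, 41, 58, 74, 88
n = 88; position = 3n/4 = 66.
This falls in the class [40, 48): L = 40, F = 58, f = 16, h = 8.
Upper quartile ≈ 40 + ((66 − 58) / 16) × 8 = 44.0000

44.00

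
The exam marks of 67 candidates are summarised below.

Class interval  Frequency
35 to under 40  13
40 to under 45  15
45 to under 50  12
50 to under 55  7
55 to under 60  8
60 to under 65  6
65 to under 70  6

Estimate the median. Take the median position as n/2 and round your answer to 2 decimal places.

Cumulative frequencies: 13, 28, 40, 47, 55, 61, 67
n = 67; position = n/2 = 33.5.
This falls in the class 45 to under 50: L = 45, F = 28, f = 12, h = 5.
Median ≈ 45 + ((33.5 − 28) / 12) × 5 = 47.2917

47.29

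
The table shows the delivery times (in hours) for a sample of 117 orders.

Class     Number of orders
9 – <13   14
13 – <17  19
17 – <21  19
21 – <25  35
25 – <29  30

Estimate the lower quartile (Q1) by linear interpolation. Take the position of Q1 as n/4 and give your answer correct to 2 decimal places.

16.21

Cumulative frequencies: 14, 33, 52, 87, 117
n = 117; position = n/4 = 29.25.
This falls in the class 13 – <17: L = 13, F = 14, f = 19, h = 4.
Lower quartile ≈ 13 + ((29.25 − 14) / 19) × 4 = 16.2105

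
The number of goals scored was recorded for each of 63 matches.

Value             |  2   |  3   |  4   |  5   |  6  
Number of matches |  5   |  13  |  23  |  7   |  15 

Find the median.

4

Cumulative frequencies: 5, 18, 41, 48, 63
n = 63, so the median is the value in position (n+1)/2 = 32.
Position 32 falls at value 4.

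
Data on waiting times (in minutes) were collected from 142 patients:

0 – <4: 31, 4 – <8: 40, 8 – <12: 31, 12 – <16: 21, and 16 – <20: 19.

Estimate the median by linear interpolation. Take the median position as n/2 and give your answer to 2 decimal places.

Cumulative frequencies: 31, 71, 102, 123, 142
n = 142; position = n/2 = 71.
This falls in the class 4 – <8: L = 4, F = 31, f = 40, h = 4.
Median ≈ 4 + ((71 − 31) / 40) × 4 = 8.0000

8.00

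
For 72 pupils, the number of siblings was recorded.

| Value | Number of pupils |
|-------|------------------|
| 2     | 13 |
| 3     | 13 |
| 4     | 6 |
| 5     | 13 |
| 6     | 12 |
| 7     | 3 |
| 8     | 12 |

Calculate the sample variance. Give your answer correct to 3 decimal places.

Values: 2, 3, 4, 5, 6, 7, 8
n = 72, Σfx = 343, mean = 4.7639
Σfx² = 1937
Σf(x − x̄)² = Σfx² − (Σfx)²/n = 1937 − 343²/72 = 302.9861
Sample variance = 302.9861 / 71 = 4.2674

4.267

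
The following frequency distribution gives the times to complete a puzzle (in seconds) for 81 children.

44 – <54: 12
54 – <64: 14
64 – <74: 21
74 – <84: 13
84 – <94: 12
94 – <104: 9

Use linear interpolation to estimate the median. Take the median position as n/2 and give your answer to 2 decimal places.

70.90

Cumulative frequencies: 12, 26, 47, 60, 72, 81
n = 81; position = n/2 = 40.5.
This falls in the class 64 – <74: L = 64, F = 26, f = 21, h = 10.
Median ≈ 64 + ((40.5 − 26) / 21) × 10 = 70.9048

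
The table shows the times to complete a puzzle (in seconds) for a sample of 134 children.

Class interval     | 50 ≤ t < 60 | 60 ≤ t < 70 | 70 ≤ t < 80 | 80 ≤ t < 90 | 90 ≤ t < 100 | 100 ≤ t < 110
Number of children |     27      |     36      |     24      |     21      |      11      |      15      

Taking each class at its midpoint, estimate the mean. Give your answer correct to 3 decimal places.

74.851

Midpoints: 55, 65, 75, 85, 95, 105
Σfm = 27×55 + 36×65 + 24×75 + 21×85 + 11×95 + 15×105 = 10030
n = Σf = 134
Mean = 10030 / 134 = 74.8507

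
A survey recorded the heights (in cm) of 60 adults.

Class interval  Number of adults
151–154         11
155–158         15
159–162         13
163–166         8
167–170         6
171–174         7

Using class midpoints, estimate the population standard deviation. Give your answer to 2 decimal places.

Midpoints: 152.5, 156.5, 160.5, 164.5, 168.5, 172.5
n = 60, Σfm = 9646, mean = 160.7667
Σfm² = 1553215
Σf(m − x̄)² = Σfm² − (Σfm)²/n = 1553215 − 9646²/60 = 2459.7333
Population variance = 2459.7333 / 60 = 40.9956
Standard deviation = √40.9956 = 6.4028

6.40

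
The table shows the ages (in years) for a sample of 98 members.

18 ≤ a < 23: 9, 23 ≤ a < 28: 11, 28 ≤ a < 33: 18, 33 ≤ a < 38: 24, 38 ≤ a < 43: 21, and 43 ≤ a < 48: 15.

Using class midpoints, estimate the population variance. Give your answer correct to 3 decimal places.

Midpoints: 20.5, 25.5, 30.5, 35.5, 40.5, 45.5
n = 98, Σfm = 3399, mean = 34.6837
Σfm² = 123424.5
Σf(m − x̄)² = Σfm² − (Σfm)²/n = 123424.5 − 3399²/98 = 5534.6939
Population variance = 5534.6939 / 98 = 56.4765

56.476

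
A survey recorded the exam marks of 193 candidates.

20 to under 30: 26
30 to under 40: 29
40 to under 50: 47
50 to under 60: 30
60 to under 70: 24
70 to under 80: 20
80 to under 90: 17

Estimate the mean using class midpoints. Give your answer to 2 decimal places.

51.48

Midpoints: 25, 35, 45, 55, 65, 75, 85
Σfm = 26×25 + 29×35 + 47×45 + 30×55 + 24×65 + 20×75 + 17×85 = 9935
n = Σf = 193
Mean = 9935 / 193 = 51.4767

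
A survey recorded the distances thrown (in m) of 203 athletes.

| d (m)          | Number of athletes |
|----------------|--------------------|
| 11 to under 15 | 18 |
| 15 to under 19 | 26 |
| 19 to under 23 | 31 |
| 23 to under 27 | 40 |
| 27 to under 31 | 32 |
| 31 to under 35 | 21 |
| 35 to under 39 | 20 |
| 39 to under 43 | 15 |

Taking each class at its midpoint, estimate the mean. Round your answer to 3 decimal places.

26.123

Midpoints: 13, 17, 21, 25, 29, 33, 37, 41
Σfm = 18×13 + 26×17 + 31×21 + 40×25 + 32×29 + 21×33 + 20×37 + 15×41 = 5303
n = Σf = 203
Mean = 5303 / 203 = 26.1232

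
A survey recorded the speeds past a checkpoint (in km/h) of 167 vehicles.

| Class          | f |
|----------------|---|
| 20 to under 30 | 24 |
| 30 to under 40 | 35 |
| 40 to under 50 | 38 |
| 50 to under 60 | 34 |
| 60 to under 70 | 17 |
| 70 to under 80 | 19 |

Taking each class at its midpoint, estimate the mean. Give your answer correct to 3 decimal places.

47.515

Midpoints: 25, 35, 45, 55, 65, 75
Σfm = 24×25 + 35×35 + 38×45 + 34×55 + 17×65 + 19×75 = 7935
n = Σf = 167
Mean = 7935 / 167 = 47.5150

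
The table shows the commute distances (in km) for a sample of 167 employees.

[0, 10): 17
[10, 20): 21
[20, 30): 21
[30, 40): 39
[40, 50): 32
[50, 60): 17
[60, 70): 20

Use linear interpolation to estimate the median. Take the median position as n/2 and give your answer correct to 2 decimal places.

36.28

Cumulative frequencies: 17, 38, 59, 98, 130, 147, 167
n = 167; position = n/2 = 83.5.
This falls in the class [30, 40): L = 30, F = 59, f = 39, h = 10.
Median ≈ 30 + ((83.5 − 59) / 39) × 10 = 36.2821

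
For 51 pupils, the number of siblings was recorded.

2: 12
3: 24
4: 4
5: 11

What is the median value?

Cumulative frequencies: 12, 36, 40, 51
n = 51, so the median is the value in position (n+1)/2 = 26.
Position 26 falls at value 3.

3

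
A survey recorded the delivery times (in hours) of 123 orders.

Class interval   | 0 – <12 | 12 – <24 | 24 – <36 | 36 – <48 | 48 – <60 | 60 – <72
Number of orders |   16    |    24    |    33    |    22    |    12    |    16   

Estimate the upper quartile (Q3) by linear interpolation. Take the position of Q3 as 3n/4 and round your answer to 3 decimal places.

46.500

Cumulative frequencies: 16, 40, 73, 95, 107, 123
n = 123; position = 3n/4 = 92.25.
This falls in the class 36 – <48: L = 36, F = 73, f = 22, h = 12.
Upper quartile ≈ 36 + ((92.25 − 73) / 22) × 12 = 46.5000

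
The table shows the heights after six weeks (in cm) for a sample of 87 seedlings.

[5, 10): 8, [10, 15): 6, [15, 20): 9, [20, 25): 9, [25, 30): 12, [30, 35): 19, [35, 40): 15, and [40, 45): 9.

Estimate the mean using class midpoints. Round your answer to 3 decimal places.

Midpoints: 7.5, 12.5, 17.5, 22.5, 27.5, 32.5, 37.5, 42.5
Σfm = 8×7.5 + 6×12.5 + 9×17.5 + 9×22.5 + 12×27.5 + 19×32.5 + 15×37.5 + 9×42.5 = 2387.5
n = Σf = 87
Mean = 2387.5 / 87 = 27.4425

27.443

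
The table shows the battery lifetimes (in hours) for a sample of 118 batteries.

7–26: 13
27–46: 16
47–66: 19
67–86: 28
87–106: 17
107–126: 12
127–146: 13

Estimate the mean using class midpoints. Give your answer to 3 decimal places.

74.805

Midpoints: 16.5, 36.5, 56.5, 76.5, 96.5, 116.5, 136.5
Σfm = 13×16.5 + 16×36.5 + 19×56.5 + 28×76.5 + 17×96.5 + 12×116.5 + 13×136.5 = 8827
n = Σf = 118
Mean = 8827 / 118 = 74.8051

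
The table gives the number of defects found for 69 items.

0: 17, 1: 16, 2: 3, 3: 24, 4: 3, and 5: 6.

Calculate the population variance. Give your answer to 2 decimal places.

Values: 0, 1, 2, 3, 4, 5
n = 69, Σfx = 136, mean = 1.9710
Σfx² = 442
Σf(x − x̄)² = Σfx² − (Σfx)²/n = 442 − 136²/69 = 173.9420
Population variance = 173.9420 / 69 = 2.5209

2.52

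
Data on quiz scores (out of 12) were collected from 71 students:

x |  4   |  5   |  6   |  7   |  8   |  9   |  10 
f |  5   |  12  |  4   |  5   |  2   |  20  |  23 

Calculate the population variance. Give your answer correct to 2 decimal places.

Values: 4, 5, 6, 7, 8, 9, 10
n = 71, Σfx = 565, mean = 7.9577
Σfx² = 4817
Σf(x − x̄)² = Σfx² − (Σfx)²/n = 4817 − 565²/71 = 320.8732
Population variance = 320.8732 / 71 = 4.5193

4.52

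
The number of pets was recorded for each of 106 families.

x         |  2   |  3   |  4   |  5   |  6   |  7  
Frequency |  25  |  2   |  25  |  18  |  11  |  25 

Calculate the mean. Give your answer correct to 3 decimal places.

Values: 2, 3, 4, 5, 6, 7
Σfx = 25×2 + 2×3 + 25×4 + 18×5 + 11×6 + 25×7 = 487
n = Σf = 106
Mean = 487 / 106 = 4.5943

4.594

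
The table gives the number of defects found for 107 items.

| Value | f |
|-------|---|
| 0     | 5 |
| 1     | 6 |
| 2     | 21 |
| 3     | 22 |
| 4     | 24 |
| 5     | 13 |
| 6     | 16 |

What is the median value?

Cumulative frequencies: 5, 11, 32, 54, 78, 91, 107
n = 107, so the median is the value in position (n+1)/2 = 54.
Position 54 falls at value 3.

3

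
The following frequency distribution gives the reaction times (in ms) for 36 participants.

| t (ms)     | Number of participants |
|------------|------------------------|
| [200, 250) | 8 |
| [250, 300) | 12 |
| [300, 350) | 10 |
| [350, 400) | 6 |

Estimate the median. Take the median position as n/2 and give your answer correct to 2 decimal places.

Cumulative frequencies: 8, 20, 30, 36
n = 36; position = n/2 = 18.
This falls in the class [250, 300): L = 250, F = 8, f = 12, h = 50.
Median ≈ 250 + ((18 − 8) / 12) × 50 = 291.6667

291.67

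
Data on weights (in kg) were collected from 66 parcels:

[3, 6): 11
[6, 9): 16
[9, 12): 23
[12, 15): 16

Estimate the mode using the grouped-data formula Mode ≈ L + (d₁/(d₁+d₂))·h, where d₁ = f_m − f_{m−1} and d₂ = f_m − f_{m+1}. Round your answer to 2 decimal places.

Modal class: [9, 12) (highest frequency 23).
d₁ = 23 − 16 = 7, d₂ = 23 − 16 = 7
Mode ≈ 9 + (7/(7+7)) × 3 = 9 + 1.5000 = 10.5000

10.50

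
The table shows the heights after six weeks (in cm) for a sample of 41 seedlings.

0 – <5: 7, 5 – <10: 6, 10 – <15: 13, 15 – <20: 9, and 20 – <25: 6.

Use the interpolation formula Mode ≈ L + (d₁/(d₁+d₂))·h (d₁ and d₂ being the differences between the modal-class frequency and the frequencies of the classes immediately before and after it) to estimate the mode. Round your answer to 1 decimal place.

13.2

Modal class: 10 – <15 (highest frequency 13).
d₁ = 13 − 6 = 7, d₂ = 13 − 9 = 4
Mode ≈ 10 + (7/(7+4)) × 5 = 10 + 3.1818 = 13.1818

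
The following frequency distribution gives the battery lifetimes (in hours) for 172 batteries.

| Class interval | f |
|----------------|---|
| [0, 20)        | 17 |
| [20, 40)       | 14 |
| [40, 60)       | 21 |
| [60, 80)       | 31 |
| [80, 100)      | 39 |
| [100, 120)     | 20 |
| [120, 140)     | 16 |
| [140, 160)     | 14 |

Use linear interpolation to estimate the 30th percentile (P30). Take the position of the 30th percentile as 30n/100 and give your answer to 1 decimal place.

59.6

Cumulative frequencies: 17, 31, 52, 83, 122, 142, 158, 172
n = 172; position = 30n/100 = 51.6.
This falls in the class [40, 60): L = 40, F = 31, f = 21, h = 20.
30th percentile ≈ 40 + ((51.6 − 31) / 21) × 20 = 59.6190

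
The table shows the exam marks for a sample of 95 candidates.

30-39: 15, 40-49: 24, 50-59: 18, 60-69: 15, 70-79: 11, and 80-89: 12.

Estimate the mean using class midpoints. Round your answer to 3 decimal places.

56.500

Midpoints: 34.5, 44.5, 54.5, 64.5, 74.5, 84.5
Σfm = 15×34.5 + 24×44.5 + 18×54.5 + 15×64.5 + 11×74.5 + 12×84.5 = 5367.5
n = Σf = 95
Mean = 5367.5 / 95 = 56.5000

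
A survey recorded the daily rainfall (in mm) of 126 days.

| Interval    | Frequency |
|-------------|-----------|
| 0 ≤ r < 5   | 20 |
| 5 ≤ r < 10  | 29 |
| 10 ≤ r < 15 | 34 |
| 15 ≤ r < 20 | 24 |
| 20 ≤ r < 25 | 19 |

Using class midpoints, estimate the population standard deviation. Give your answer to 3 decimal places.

6.434

Midpoints: 2.5, 7.5, 12.5, 17.5, 22.5
n = 126, Σfm = 1540, mean = 12.2222
Σfm² = 24037.5
Σf(m − x̄)² = Σfm² − (Σfm)²/n = 24037.5 − 1540²/126 = 5215.2778
Population variance = 5215.2778 / 126 = 41.3911
Standard deviation = √41.3911 = 6.4336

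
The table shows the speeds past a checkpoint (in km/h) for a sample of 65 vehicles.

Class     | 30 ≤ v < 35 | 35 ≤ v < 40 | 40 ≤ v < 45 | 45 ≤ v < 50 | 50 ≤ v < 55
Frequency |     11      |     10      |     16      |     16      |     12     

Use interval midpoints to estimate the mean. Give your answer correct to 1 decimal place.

43.1

Midpoints: 32.5, 37.5, 42.5, 47.5, 52.5
Σfm = 11×32.5 + 10×37.5 + 16×42.5 + 16×47.5 + 12×52.5 = 2802.5
n = Σf = 65
Mean = 2802.5 / 65 = 43.1154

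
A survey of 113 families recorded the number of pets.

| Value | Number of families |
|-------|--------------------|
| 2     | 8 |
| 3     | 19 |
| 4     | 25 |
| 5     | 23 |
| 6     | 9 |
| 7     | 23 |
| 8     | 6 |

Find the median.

5

Cumulative frequencies: 8, 27, 52, 75, 84, 107, 113
n = 113, so the median is the value in position (n+1)/2 = 57.
Position 57 falls at value 5.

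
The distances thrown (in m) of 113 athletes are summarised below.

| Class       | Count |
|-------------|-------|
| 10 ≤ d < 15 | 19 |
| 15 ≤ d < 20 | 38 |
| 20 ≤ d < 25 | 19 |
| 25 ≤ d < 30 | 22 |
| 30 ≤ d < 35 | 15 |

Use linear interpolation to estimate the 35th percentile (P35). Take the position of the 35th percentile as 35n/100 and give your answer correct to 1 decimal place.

17.7

Cumulative frequencies: 19, 57, 76, 98, 113
n = 113; position = 35n/100 = 39.55.
This falls in the class 15 ≤ d < 20: L = 15, F = 19, f = 38, h = 5.
35th percentile ≈ 15 + ((39.55 − 19) / 38) × 5 = 17.7039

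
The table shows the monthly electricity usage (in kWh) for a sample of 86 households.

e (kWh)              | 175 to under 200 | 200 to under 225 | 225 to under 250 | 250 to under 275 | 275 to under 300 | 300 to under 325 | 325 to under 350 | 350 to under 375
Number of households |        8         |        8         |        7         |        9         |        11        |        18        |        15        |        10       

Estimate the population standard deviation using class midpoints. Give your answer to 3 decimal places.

54.252

Midpoints: 187.5, 212.5, 237.5, 262.5, 287.5, 312.5, 337.5, 362.5
n = 86, Σfm = 24700, mean = 287.2093
Σfm² = 7347187.5
Σf(m − x̄)² = Σfm² − (Σfm)²/n = 7347187.5 − 24700²/86 = 253117.7326
Population variance = 253117.7326 / 86 = 2943.2294
Standard deviation = √2943.2294 = 54.2515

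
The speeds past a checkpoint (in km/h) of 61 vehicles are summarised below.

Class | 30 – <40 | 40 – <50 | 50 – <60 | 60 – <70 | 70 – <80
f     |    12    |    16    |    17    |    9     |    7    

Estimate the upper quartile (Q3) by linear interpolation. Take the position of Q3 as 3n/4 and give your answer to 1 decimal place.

Cumulative frequencies: 12, 28, 45, 54, 61
n = 61; position = 3n/4 = 45.75.
This falls in the class 60 – <70: L = 60, F = 45, f = 9, h = 10.
Upper quartile ≈ 60 + ((45.75 − 45) / 9) × 10 = 60.8333

60.8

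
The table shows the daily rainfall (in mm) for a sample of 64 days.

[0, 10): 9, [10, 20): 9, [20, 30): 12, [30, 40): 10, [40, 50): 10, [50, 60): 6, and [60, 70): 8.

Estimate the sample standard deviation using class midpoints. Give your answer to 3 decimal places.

Midpoints: 5, 15, 25, 35, 45, 55, 65
n = 64, Σfm = 2130, mean = 33.2812
Σfm² = 94200
Σf(m − x̄)² = Σfm² − (Σfm)²/n = 94200 − 2130²/64 = 23310.9375
Sample variance = 23310.9375 / 63 = 370.0149
Standard deviation = √370.0149 = 19.2358

19.236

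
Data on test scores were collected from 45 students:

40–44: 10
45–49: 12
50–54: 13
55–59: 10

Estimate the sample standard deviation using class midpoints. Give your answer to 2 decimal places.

5.40

Midpoints: 42, 47, 52, 57
n = 45, Σfm = 2230, mean = 49.5556
Σfm² = 111790
Σf(m − x̄)² = Σfm² − (Σfm)²/n = 111790 − 2230²/45 = 1281.1111
Sample variance = 1281.1111 / 44 = 29.1162
Standard deviation = √29.1162 = 5.3959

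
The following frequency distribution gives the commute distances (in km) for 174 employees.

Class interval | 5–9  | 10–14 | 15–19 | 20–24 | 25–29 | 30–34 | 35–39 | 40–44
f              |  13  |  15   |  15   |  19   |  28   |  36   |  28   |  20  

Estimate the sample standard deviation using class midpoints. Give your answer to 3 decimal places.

10.409

Midpoints: 7, 12, 17, 22, 27, 32, 37, 42
n = 174, Σfm = 4728, mean = 27.1724
Σfm² = 147216
Σf(m − x̄)² = Σfm² − (Σfm)²/n = 147216 − 4728²/174 = 18744.8276
Sample variance = 18744.8276 / 173 = 108.3516
Standard deviation = √108.3516 = 10.4092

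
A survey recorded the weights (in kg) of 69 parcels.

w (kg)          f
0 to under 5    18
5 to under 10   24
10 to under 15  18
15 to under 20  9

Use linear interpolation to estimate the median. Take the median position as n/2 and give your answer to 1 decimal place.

8.4

Cumulative frequencies: 18, 42, 60, 69
n = 69; position = n/2 = 34.5.
This falls in the class 5 to under 10: L = 5, F = 18, f = 24, h = 5.
Median ≈ 5 + ((34.5 − 18) / 24) × 5 = 8.4375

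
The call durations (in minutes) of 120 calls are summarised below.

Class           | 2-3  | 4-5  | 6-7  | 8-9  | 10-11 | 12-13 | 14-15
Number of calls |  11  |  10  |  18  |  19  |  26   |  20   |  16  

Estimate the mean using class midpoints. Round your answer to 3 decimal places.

Midpoints: 2.5, 4.5, 6.5, 8.5, 10.5, 12.5, 14.5
Σfm = 11×2.5 + 10×4.5 + 18×6.5 + 19×8.5 + 26×10.5 + 20×12.5 + 16×14.5 = 1106
n = Σf = 120
Mean = 1106 / 120 = 9.2167

9.217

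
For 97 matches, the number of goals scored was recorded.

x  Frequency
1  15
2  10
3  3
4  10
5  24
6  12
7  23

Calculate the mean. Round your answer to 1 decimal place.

Values: 1, 2, 3, 4, 5, 6, 7
Σfx = 15×1 + 10×2 + 3×3 + 10×4 + 24×5 + 12×6 + 23×7 = 437
n = Σf = 97
Mean = 437 / 97 = 4.5052

4.5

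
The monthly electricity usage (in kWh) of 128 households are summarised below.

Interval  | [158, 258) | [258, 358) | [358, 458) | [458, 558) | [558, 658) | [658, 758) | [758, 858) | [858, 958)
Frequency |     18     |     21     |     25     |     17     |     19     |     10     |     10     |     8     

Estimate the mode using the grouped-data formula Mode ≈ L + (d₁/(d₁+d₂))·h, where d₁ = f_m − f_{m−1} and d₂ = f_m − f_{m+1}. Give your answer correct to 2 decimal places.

Modal class: [358, 458) (highest frequency 25).
d₁ = 25 − 21 = 4, d₂ = 25 − 17 = 8
Mode ≈ 358 + (4/(4+8)) × 100 = 358 + 33.3333 = 391.3333

391.33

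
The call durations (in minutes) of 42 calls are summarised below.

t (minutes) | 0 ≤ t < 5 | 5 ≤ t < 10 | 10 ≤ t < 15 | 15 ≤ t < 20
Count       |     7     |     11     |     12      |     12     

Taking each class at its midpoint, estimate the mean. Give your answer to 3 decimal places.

Midpoints: 2.5, 7.5, 12.5, 17.5
Σfm = 7×2.5 + 11×7.5 + 12×12.5 + 12×17.5 = 460
n = Σf = 42
Mean = 460 / 42 = 10.9524

10.952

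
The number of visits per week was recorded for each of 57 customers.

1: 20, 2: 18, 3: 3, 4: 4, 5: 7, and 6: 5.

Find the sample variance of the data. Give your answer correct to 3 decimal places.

2.929

Values: 1, 2, 3, 4, 5, 6
n = 57, Σfx = 146, mean = 2.5614
Σfx² = 538
Σf(x − x̄)² = Σfx² − (Σfx)²/n = 538 − 146²/57 = 164.0351
Sample variance = 164.0351 / 56 = 2.9292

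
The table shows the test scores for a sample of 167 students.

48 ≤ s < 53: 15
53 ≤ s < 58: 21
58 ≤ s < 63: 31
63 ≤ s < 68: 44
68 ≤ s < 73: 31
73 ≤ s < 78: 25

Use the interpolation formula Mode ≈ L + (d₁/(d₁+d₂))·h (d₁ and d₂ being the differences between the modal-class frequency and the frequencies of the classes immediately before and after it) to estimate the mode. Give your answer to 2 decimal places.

65.50

Modal class: 63 ≤ s < 68 (highest frequency 44).
d₁ = 44 − 31 = 13, d₂ = 44 − 31 = 13
Mode ≈ 63 + (13/(13+13)) × 5 = 63 + 2.5000 = 65.5000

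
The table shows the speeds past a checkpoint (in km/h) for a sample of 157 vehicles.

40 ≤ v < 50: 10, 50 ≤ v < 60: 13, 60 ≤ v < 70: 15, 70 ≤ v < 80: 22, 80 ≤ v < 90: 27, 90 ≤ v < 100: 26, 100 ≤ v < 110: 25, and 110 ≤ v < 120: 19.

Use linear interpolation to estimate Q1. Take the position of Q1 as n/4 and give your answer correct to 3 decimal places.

70.568

Cumulative frequencies: 10, 23, 38, 60, 87, 113, 138, 157
n = 157; position = n/4 = 39.25.
This falls in the class 70 ≤ v < 80: L = 70, F = 38, f = 22, h = 10.
Lower quartile ≈ 70 + ((39.25 − 38) / 22) × 10 = 70.5682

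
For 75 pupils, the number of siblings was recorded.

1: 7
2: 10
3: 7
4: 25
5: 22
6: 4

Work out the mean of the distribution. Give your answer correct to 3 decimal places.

Values: 1, 2, 3, 4, 5, 6
Σfx = 7×1 + 10×2 + 7×3 + 25×4 + 22×5 + 4×6 = 282
n = Σf = 75
Mean = 282 / 75 = 3.7600

3.760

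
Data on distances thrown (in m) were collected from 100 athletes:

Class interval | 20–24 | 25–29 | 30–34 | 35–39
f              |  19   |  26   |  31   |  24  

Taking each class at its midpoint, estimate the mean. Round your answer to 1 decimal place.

Midpoints: 22, 27, 32, 37
Σfm = 19×22 + 26×27 + 31×32 + 24×37 = 3000
n = Σf = 100
Mean = 3000 / 100 = 30.0000

30.0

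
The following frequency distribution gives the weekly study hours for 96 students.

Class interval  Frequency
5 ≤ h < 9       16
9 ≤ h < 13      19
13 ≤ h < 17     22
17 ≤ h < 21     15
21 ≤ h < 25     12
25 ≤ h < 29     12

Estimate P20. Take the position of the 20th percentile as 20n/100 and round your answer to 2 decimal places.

9.67

Cumulative frequencies: 16, 35, 57, 72, 84, 96
n = 96; position = 20n/100 = 19.2.
This falls in the class 9 ≤ h < 13: L = 9, F = 16, f = 19, h = 4.
20th percentile ≈ 9 + ((19.2 − 16) / 19) × 4 = 9.6737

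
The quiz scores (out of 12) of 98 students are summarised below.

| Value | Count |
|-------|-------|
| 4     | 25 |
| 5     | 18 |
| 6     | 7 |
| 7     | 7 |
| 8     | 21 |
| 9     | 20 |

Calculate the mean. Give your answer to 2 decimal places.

Values: 4, 5, 6, 7, 8, 9
Σfx = 25×4 + 18×5 + 7×6 + 7×7 + 21×8 + 20×9 = 629
n = Σf = 98
Mean = 629 / 98 = 6.4184

6.42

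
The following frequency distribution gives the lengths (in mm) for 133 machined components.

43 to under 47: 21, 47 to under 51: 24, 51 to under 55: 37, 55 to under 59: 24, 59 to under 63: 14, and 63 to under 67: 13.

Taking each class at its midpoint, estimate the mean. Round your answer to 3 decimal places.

53.752

Midpoints: 45, 49, 53, 57, 61, 65
Σfm = 21×45 + 24×49 + 37×53 + 24×57 + 14×61 + 13×65 = 7149
n = Σf = 133
Mean = 7149 / 133 = 53.7519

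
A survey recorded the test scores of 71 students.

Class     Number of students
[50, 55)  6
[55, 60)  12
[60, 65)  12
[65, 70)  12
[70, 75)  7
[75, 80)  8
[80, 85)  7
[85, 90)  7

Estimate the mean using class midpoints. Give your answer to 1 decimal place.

Midpoints: 52.5, 57.5, 62.5, 67.5, 72.5, 77.5, 82.5, 87.5
Σfm = 6×52.5 + 12×57.5 + 12×62.5 + 12×67.5 + 7×72.5 + 8×77.5 + 7×82.5 + 7×87.5 = 4882.5
n = Σf = 71
Mean = 4882.5 / 71 = 68.7676

68.8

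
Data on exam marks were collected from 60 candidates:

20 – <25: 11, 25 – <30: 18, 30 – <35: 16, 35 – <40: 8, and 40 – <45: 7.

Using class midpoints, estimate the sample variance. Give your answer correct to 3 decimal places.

39.237

Midpoints: 22.5, 27.5, 32.5, 37.5, 42.5
n = 60, Σfm = 1860, mean = 31.0000
Σfm² = 59975
Σf(m − x̄)² = Σfm² − (Σfm)²/n = 59975 − 1860²/60 = 2315.0000
Sample variance = 2315.0000 / 59 = 39.2373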